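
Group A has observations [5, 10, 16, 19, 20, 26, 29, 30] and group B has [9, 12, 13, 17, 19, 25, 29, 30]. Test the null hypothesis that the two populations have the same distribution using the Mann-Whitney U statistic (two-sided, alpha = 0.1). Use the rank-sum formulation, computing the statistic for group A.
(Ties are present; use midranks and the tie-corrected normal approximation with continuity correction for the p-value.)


Step 1: Combine and sort all 16 observations; assign midranks.
sorted (value, group): (5,X), (9,Y), (10,X), (12,Y), (13,Y), (16,X), (17,Y), (19,X), (19,Y), (20,X), (25,Y), (26,X), (29,X), (29,Y), (30,X), (30,Y)
ranks: 5->1, 9->2, 10->3, 12->4, 13->5, 16->6, 17->7, 19->8.5, 19->8.5, 20->10, 25->11, 26->12, 29->13.5, 29->13.5, 30->15.5, 30->15.5
Step 2: Rank sum for X: R1 = 1 + 3 + 6 + 8.5 + 10 + 12 + 13.5 + 15.5 = 69.5.
Step 3: U_X = R1 - n1(n1+1)/2 = 69.5 - 8*9/2 = 69.5 - 36 = 33.5.
       U_Y = n1*n2 - U_X = 64 - 33.5 = 30.5.
Step 4: Ties are present, so use the tie-corrected normal approximation (with continuity correction) for the p-value.
Step 5: p-value = 0.916175; compare to alpha = 0.1. fail to reject H0.

U_X = 33.5, p = 0.916175, fail to reject H0 at alpha = 0.1.


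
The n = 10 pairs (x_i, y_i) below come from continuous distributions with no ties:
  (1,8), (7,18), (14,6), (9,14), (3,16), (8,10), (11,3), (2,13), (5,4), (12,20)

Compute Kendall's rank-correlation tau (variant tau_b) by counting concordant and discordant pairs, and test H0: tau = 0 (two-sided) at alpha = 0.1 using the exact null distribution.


Step 1: Enumerate the 45 unordered pairs (i,j) with i<j and classify each by sign(x_j-x_i) * sign(y_j-y_i).
  (1,2):dx=+6,dy=+10->C; (1,3):dx=+13,dy=-2->D; (1,4):dx=+8,dy=+6->C; (1,5):dx=+2,dy=+8->C
  (1,6):dx=+7,dy=+2->C; (1,7):dx=+10,dy=-5->D; (1,8):dx=+1,dy=+5->C; (1,9):dx=+4,dy=-4->D
  (1,10):dx=+11,dy=+12->C; (2,3):dx=+7,dy=-12->D; (2,4):dx=+2,dy=-4->D; (2,5):dx=-4,dy=-2->C
  (2,6):dx=+1,dy=-8->D; (2,7):dx=+4,dy=-15->D; (2,8):dx=-5,dy=-5->C; (2,9):dx=-2,dy=-14->C
  (2,10):dx=+5,dy=+2->C; (3,4):dx=-5,dy=+8->D; (3,5):dx=-11,dy=+10->D; (3,6):dx=-6,dy=+4->D
  (3,7):dx=-3,dy=-3->C; (3,8):dx=-12,dy=+7->D; (3,9):dx=-9,dy=-2->C; (3,10):dx=-2,dy=+14->D
  (4,5):dx=-6,dy=+2->D; (4,6):dx=-1,dy=-4->C; (4,7):dx=+2,dy=-11->D; (4,8):dx=-7,dy=-1->C
  (4,9):dx=-4,dy=-10->C; (4,10):dx=+3,dy=+6->C; (5,6):dx=+5,dy=-6->D; (5,7):dx=+8,dy=-13->D
  (5,8):dx=-1,dy=-3->C; (5,9):dx=+2,dy=-12->D; (5,10):dx=+9,dy=+4->C; (6,7):dx=+3,dy=-7->D
  (6,8):dx=-6,dy=+3->D; (6,9):dx=-3,dy=-6->C; (6,10):dx=+4,dy=+10->C; (7,8):dx=-9,dy=+10->D
  (7,9):dx=-6,dy=+1->D; (7,10):dx=+1,dy=+17->C; (8,9):dx=+3,dy=-9->D; (8,10):dx=+10,dy=+7->C
  (9,10):dx=+7,dy=+16->C
Step 2: C = 23, D = 22, total pairs = 45.
Step 3: tau = (C - D)/(n(n-1)/2) = (23 - 22)/45 = 0.022222.
Step 4: Exact two-sided p-value (enumerate n! = 3628800 permutations of y under H0): p = 1.000000.
Step 5: alpha = 0.1. fail to reject H0.

tau_b = 0.0222 (C=23, D=22), p = 1.000000, fail to reject H0.


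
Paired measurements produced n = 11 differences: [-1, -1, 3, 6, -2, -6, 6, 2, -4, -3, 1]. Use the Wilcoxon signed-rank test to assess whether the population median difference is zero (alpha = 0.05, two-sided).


Step 1: Drop any zero differences (none here) and take |d_i|.
|d| = [1, 1, 3, 6, 2, 6, 6, 2, 4, 3, 1]
Step 2: Midrank |d_i| (ties get averaged ranks).
ranks: |1|->2, |1|->2, |3|->6.5, |6|->10, |2|->4.5, |6|->10, |6|->10, |2|->4.5, |4|->8, |3|->6.5, |1|->2
Step 3: Attach original signs; sum ranks with positive sign and with negative sign.
W+ = 6.5 + 10 + 10 + 4.5 + 2 = 33
W- = 2 + 2 + 4.5 + 10 + 8 + 6.5 = 33
(Check: W+ + W- = 66 should equal n(n+1)/2 = 66.)
Step 4: Test statistic W = min(W+, W-) = 33.
Step 5: Ties in |d|, so use the tie-corrected normal approximation.
        E[W] = n(n+1)/4 = 11*12/4 = 33.
        Tie groups: |d|=1 (t=3), |d|=2 (t=2), |d|=3 (t=2), |d|=6 (t=3); sum(t^3 - t) = 60.
        Var[W] = n(n+1)(2n+1)/24 - sum(t^3-t)/48 = 3036/24 - 60/48 = 125.25.
        z = (W - E[W]) / sqrt(Var[W]) = (33 - 33) / 11.1915 = 0.0000.
        Two-sided p = 2*Phi(z) = 1.000000.
Step 6: alpha = 0.05. fail to reject H0.

W+ = 33, W- = 33, W = min = 33, p = 1.000000, fail to reject H0.


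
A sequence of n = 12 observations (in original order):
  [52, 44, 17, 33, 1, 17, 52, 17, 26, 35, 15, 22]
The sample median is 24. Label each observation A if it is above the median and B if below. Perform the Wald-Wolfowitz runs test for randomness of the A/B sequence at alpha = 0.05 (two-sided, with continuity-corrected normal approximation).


Step 1: Compute median = 24; label A = above, B = below.
Labels in order: AABABBABAABB  (n_A = 6, n_B = 6)
Step 2: Count runs R = 8.
Step 3: Under H0 (random ordering), E[R] = 2*n_A*n_B/(n_A+n_B) + 1 = 2*6*6/12 + 1 = 7.0000.
        Var[R] = 2*n_A*n_B*(2*n_A*n_B - n_A - n_B) / ((n_A+n_B)^2 * (n_A+n_B-1)) = 4320/1584 = 2.7273.
        SD[R] = 1.6514.
Step 4: Continuity-corrected z = (R - 0.5 - E[R]) / SD[R] = (8 - 0.5 - 7.0000) / 1.6514 = 0.3028.
Step 5: Two-sided p-value via normal approximation = 2*(1 - Phi(|z|)) = 0.762069.
Step 6: alpha = 0.05. fail to reject H0.

R = 8, z = 0.3028, p = 0.762069, fail to reject H0.


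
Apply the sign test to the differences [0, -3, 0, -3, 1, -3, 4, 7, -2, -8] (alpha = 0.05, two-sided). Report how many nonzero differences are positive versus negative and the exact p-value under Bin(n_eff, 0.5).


Step 1: Discard zero differences. Original n = 10; n_eff = number of nonzero differences = 8.
Nonzero differences (with sign): -3, -3, +1, -3, +4, +7, -2, -8
Step 2: Count signs: positive = 3, negative = 5.
Step 3: Under H0: P(positive) = 0.5, so the number of positives S ~ Bin(8, 0.5).
Step 4: Two-sided exact p-value = sum of Bin(8,0.5) probabilities at or below the observed probability = 0.726562.
Step 5: alpha = 0.05. fail to reject H0.

n_eff = 8, pos = 3, neg = 5, p = 0.726562, fail to reject H0.


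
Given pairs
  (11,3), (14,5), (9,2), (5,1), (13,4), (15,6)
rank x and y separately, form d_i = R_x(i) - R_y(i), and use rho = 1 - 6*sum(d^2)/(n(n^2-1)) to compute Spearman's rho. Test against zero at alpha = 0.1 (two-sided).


Step 1: Rank x and y separately (midranks; no ties here).
rank(x): 11->3, 14->5, 9->2, 5->1, 13->4, 15->6
rank(y): 3->3, 5->5, 2->2, 1->1, 4->4, 6->6
Step 2: d_i = R_x(i) - R_y(i); compute d_i^2.
  (3-3)^2=0, (5-5)^2=0, (2-2)^2=0, (1-1)^2=0, (4-4)^2=0, (6-6)^2=0
sum(d^2) = 0.
Step 3: rho = 1 - 6*0 / (6*(6^2 - 1)) = 1 - 0/210 = 1.000000.
Step 5: Two-sided p-value from the t-distribution with 4 df = 0.000000.
Step 6: alpha = 0.1. reject H0.

rho = 1.0000, p = 0.000000, reject H0 at alpha = 0.1.


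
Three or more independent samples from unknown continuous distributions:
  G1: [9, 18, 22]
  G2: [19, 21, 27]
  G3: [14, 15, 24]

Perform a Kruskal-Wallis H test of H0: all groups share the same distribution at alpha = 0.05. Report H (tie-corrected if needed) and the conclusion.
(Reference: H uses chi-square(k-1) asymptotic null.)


Step 1: Combine all N = 9 observations and assign midranks.
sorted (value, group, rank): (9,G1,1), (14,G3,2), (15,G3,3), (18,G1,4), (19,G2,5), (21,G2,6), (22,G1,7), (24,G3,8), (27,G2,9)
Step 2: Sum ranks within each group.
R_1 = 12 (n_1 = 3)
R_2 = 20 (n_2 = 3)
R_3 = 13 (n_3 = 3)
Step 3: H = 12/(N(N+1)) * sum(R_i^2/n_i) - 3(N+1)
     = 12/(9*10) * (12^2/3 + 20^2/3 + 13^2/3) - 3*10
     = 0.133333 * 237.667 - 30
     = 1.688889.
Step 4: No ties, so H is used without correction.
Step 5: Under H0, H ~ chi^2(2); p-value = 0.429796.
Step 6: alpha = 0.05. fail to reject H0.

H = 1.6889, df = 2, p = 0.429796, fail to reject H0.


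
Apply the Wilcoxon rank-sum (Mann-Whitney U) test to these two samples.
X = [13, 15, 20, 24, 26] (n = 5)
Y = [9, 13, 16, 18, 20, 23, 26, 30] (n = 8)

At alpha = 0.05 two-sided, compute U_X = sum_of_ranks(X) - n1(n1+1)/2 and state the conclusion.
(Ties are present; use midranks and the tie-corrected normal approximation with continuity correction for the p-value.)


Step 1: Combine and sort all 13 observations; assign midranks.
sorted (value, group): (9,Y), (13,X), (13,Y), (15,X), (16,Y), (18,Y), (20,X), (20,Y), (23,Y), (24,X), (26,X), (26,Y), (30,Y)
ranks: 9->1, 13->2.5, 13->2.5, 15->4, 16->5, 18->6, 20->7.5, 20->7.5, 23->9, 24->10, 26->11.5, 26->11.5, 30->13
Step 2: Rank sum for X: R1 = 2.5 + 4 + 7.5 + 10 + 11.5 = 35.5.
Step 3: U_X = R1 - n1(n1+1)/2 = 35.5 - 5*6/2 = 35.5 - 15 = 20.5.
       U_Y = n1*n2 - U_X = 40 - 20.5 = 19.5.
Step 4: Ties are present, so use the tie-corrected normal approximation (with continuity correction) for the p-value.
Step 5: p-value = 1.000000; compare to alpha = 0.05. fail to reject H0.

U_X = 20.5, p = 1.000000, fail to reject H0 at alpha = 0.05.


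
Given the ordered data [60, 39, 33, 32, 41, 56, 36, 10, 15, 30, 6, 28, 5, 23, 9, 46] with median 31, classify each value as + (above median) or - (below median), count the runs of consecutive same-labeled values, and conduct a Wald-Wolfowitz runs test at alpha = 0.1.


Step 1: Compute median = 31; label A = above, B = below.
Labels in order: AAAAAAABBBBBBBBA  (n_A = 8, n_B = 8)
Step 2: Count runs R = 3.
Step 3: Under H0 (random ordering), E[R] = 2*n_A*n_B/(n_A+n_B) + 1 = 2*8*8/16 + 1 = 9.0000.
        Var[R] = 2*n_A*n_B*(2*n_A*n_B - n_A - n_B) / ((n_A+n_B)^2 * (n_A+n_B-1)) = 14336/3840 = 3.7333.
        SD[R] = 1.9322.
Step 4: Continuity-corrected z = (R + 0.5 - E[R]) / SD[R] = (3 + 0.5 - 9.0000) / 1.9322 = -2.8465.
Step 5: Two-sided p-value via normal approximation = 2*(1 - Phi(|z|)) = 0.004420.
Step 6: alpha = 0.1. reject H0.

R = 3, z = -2.8465, p = 0.004420, reject H0.


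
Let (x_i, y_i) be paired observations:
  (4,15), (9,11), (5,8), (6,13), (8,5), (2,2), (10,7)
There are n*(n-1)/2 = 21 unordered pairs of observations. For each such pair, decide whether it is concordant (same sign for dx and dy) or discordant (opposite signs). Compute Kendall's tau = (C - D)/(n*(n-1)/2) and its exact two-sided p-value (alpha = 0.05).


Step 1: Enumerate the 21 unordered pairs (i,j) with i<j and classify each by sign(x_j-x_i) * sign(y_j-y_i).
  (1,2):dx=+5,dy=-4->D; (1,3):dx=+1,dy=-7->D; (1,4):dx=+2,dy=-2->D; (1,5):dx=+4,dy=-10->D
  (1,6):dx=-2,dy=-13->C; (1,7):dx=+6,dy=-8->D; (2,3):dx=-4,dy=-3->C; (2,4):dx=-3,dy=+2->D
  (2,5):dx=-1,dy=-6->C; (2,6):dx=-7,dy=-9->C; (2,7):dx=+1,dy=-4->D; (3,4):dx=+1,dy=+5->C
  (3,5):dx=+3,dy=-3->D; (3,6):dx=-3,dy=-6->C; (3,7):dx=+5,dy=-1->D; (4,5):dx=+2,dy=-8->D
  (4,6):dx=-4,dy=-11->C; (4,7):dx=+4,dy=-6->D; (5,6):dx=-6,dy=-3->C; (5,7):dx=+2,dy=+2->C
  (6,7):dx=+8,dy=+5->C
Step 2: C = 10, D = 11, total pairs = 21.
Step 3: tau = (C - D)/(n(n-1)/2) = (10 - 11)/21 = -0.047619.
Step 4: Exact two-sided p-value (enumerate n! = 5040 permutations of y under H0): p = 1.000000.
Step 5: alpha = 0.05. fail to reject H0.

tau_b = -0.0476 (C=10, D=11), p = 1.000000, fail to reject H0.


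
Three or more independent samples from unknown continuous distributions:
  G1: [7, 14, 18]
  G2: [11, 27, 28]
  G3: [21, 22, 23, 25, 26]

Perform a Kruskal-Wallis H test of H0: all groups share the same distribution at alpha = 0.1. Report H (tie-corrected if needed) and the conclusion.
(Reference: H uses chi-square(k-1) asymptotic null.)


Step 1: Combine all N = 11 observations and assign midranks.
sorted (value, group, rank): (7,G1,1), (11,G2,2), (14,G1,3), (18,G1,4), (21,G3,5), (22,G3,6), (23,G3,7), (25,G3,8), (26,G3,9), (27,G2,10), (28,G2,11)
Step 2: Sum ranks within each group.
R_1 = 8 (n_1 = 3)
R_2 = 23 (n_2 = 3)
R_3 = 35 (n_3 = 5)
Step 3: H = 12/(N(N+1)) * sum(R_i^2/n_i) - 3(N+1)
     = 12/(11*12) * (8^2/3 + 23^2/3 + 35^2/5) - 3*12
     = 0.090909 * 442.667 - 36
     = 4.242424.
Step 4: No ties, so H is used without correction.
Step 5: Under H0, H ~ chi^2(2); p-value = 0.119886.
Step 6: alpha = 0.1. fail to reject H0.

H = 4.2424, df = 2, p = 0.119886, fail to reject H0.


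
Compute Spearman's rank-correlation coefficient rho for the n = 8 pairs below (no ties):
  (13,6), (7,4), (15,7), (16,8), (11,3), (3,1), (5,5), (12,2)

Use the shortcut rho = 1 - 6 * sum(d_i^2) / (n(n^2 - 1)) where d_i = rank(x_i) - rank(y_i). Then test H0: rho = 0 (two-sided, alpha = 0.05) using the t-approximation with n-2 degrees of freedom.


Step 1: Rank x and y separately (midranks; no ties here).
rank(x): 13->6, 7->3, 15->7, 16->8, 11->4, 3->1, 5->2, 12->5
rank(y): 6->6, 4->4, 7->7, 8->8, 3->3, 1->1, 5->5, 2->2
Step 2: d_i = R_x(i) - R_y(i); compute d_i^2.
  (6-6)^2=0, (3-4)^2=1, (7-7)^2=0, (8-8)^2=0, (4-3)^2=1, (1-1)^2=0, (2-5)^2=9, (5-2)^2=9
sum(d^2) = 20.
Step 3: rho = 1 - 6*20 / (8*(8^2 - 1)) = 1 - 120/504 = 0.761905.
Step 4: Under H0, t = rho * sqrt((n-2)/(1-rho^2)) = 2.8814 ~ t(6).
Step 5: Two-sided p-value from the t-distribution with 6 df = 0.028005.
Step 6: alpha = 0.05. reject H0.

rho = 0.7619, p = 0.028005, reject H0 at alpha = 0.05.


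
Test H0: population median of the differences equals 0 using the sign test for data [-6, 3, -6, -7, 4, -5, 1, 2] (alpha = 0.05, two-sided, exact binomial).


Step 1: Discard zero differences. Original n = 8; n_eff = number of nonzero differences = 8.
Nonzero differences (with sign): -6, +3, -6, -7, +4, -5, +1, +2
Step 2: Count signs: positive = 4, negative = 4.
Step 3: Under H0: P(positive) = 0.5, so the number of positives S ~ Bin(8, 0.5).
Step 4: Two-sided exact p-value = sum of Bin(8,0.5) probabilities at or below the observed probability = 1.000000.
Step 5: alpha = 0.05. fail to reject H0.

n_eff = 8, pos = 4, neg = 4, p = 1.000000, fail to reject H0.


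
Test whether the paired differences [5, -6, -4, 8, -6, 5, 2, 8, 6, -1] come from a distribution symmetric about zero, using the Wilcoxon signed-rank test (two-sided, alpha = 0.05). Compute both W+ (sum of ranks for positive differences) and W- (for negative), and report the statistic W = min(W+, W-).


Step 1: Drop any zero differences (none here) and take |d_i|.
|d| = [5, 6, 4, 8, 6, 5, 2, 8, 6, 1]
Step 2: Midrank |d_i| (ties get averaged ranks).
ranks: |5|->4.5, |6|->7, |4|->3, |8|->9.5, |6|->7, |5|->4.5, |2|->2, |8|->9.5, |6|->7, |1|->1
Step 3: Attach original signs; sum ranks with positive sign and with negative sign.
W+ = 4.5 + 9.5 + 4.5 + 2 + 9.5 + 7 = 37
W- = 7 + 3 + 7 + 1 = 18
(Check: W+ + W- = 55 should equal n(n+1)/2 = 55.)
Step 4: Test statistic W = min(W+, W-) = 18.
Step 5: Ties in |d|, so use the tie-corrected normal approximation.
        E[W] = n(n+1)/4 = 10*11/4 = 27.5.
        Tie groups: |d|=5 (t=2), |d|=6 (t=3), |d|=8 (t=2); sum(t^3 - t) = 36.
        Var[W] = n(n+1)(2n+1)/24 - sum(t^3-t)/48 = 2310/24 - 36/48 = 95.5.
        z = (W - E[W]) / sqrt(Var[W]) = (18 - 27.5) / 9.7724 = -0.9721.
        Two-sided p = 2*Phi(z) = 0.330989.
Step 6: alpha = 0.05. fail to reject H0.

W+ = 37, W- = 18, W = min = 18, p = 0.330989, fail to reject H0.


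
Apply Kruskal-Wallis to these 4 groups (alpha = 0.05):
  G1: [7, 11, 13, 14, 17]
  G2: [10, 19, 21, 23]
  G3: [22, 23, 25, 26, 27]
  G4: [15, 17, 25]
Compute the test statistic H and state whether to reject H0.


Step 1: Combine all N = 17 observations and assign midranks.
sorted (value, group, rank): (7,G1,1), (10,G2,2), (11,G1,3), (13,G1,4), (14,G1,5), (15,G4,6), (17,G1,7.5), (17,G4,7.5), (19,G2,9), (21,G2,10), (22,G3,11), (23,G2,12.5), (23,G3,12.5), (25,G3,14.5), (25,G4,14.5), (26,G3,16), (27,G3,17)
Step 2: Sum ranks within each group.
R_1 = 20.5 (n_1 = 5)
R_2 = 33.5 (n_2 = 4)
R_3 = 71 (n_3 = 5)
R_4 = 28 (n_4 = 3)
Step 3: H = 12/(N(N+1)) * sum(R_i^2/n_i) - 3(N+1)
     = 12/(17*18) * (20.5^2/5 + 33.5^2/4 + 71^2/5 + 28^2/3) - 3*18
     = 0.039216 * 1634.15 - 54
     = 10.084150.
Step 4: Ties present; correction factor C = 1 - 18/(17^3 - 17) = 0.996324. Corrected H = 10.084150 / 0.996324 = 10.121361.
Step 5: Under H0, H ~ chi^2(3); p-value = 0.017562.
Step 6: alpha = 0.05. reject H0.

H = 10.1214, df = 3, p = 0.017562, reject H0.


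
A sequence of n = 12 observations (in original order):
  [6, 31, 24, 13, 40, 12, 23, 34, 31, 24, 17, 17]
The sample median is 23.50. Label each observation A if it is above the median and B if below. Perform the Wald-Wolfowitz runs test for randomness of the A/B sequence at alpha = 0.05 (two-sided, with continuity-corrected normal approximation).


Step 1: Compute median = 23.50; label A = above, B = below.
Labels in order: BAABABBAAABB  (n_A = 6, n_B = 6)
Step 2: Count runs R = 7.
Step 3: Under H0 (random ordering), E[R] = 2*n_A*n_B/(n_A+n_B) + 1 = 2*6*6/12 + 1 = 7.0000.
        Var[R] = 2*n_A*n_B*(2*n_A*n_B - n_A - n_B) / ((n_A+n_B)^2 * (n_A+n_B-1)) = 4320/1584 = 2.7273.
        SD[R] = 1.6514.
Step 4: R = E[R], so z = 0 with no continuity correction.
Step 5: Two-sided p-value via normal approximation = 2*(1 - Phi(|z|)) = 1.000000.
Step 6: alpha = 0.05. fail to reject H0.

R = 7, z = 0.0000, p = 1.000000, fail to reject H0.


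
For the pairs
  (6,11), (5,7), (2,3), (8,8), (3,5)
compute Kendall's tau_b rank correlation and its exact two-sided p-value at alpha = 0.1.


Step 1: Enumerate the 10 unordered pairs (i,j) with i<j and classify each by sign(x_j-x_i) * sign(y_j-y_i).
  (1,2):dx=-1,dy=-4->C; (1,3):dx=-4,dy=-8->C; (1,4):dx=+2,dy=-3->D; (1,5):dx=-3,dy=-6->C
  (2,3):dx=-3,dy=-4->C; (2,4):dx=+3,dy=+1->C; (2,5):dx=-2,dy=-2->C; (3,4):dx=+6,dy=+5->C
  (3,5):dx=+1,dy=+2->C; (4,5):dx=-5,dy=-3->C
Step 2: C = 9, D = 1, total pairs = 10.
Step 3: tau = (C - D)/(n(n-1)/2) = (9 - 1)/10 = 0.800000.
Step 4: Exact two-sided p-value (enumerate n! = 120 permutations of y under H0): p = 0.083333.
Step 5: alpha = 0.1. reject H0.

tau_b = 0.8000 (C=9, D=1), p = 0.083333, reject H0.


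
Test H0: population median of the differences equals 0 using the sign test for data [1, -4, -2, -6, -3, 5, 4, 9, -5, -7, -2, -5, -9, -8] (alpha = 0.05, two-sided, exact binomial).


Step 1: Discard zero differences. Original n = 14; n_eff = number of nonzero differences = 14.
Nonzero differences (with sign): +1, -4, -2, -6, -3, +5, +4, +9, -5, -7, -2, -5, -9, -8
Step 2: Count signs: positive = 4, negative = 10.
Step 3: Under H0: P(positive) = 0.5, so the number of positives S ~ Bin(14, 0.5).
Step 4: Two-sided exact p-value = sum of Bin(14,0.5) probabilities at or below the observed probability = 0.179565.
Step 5: alpha = 0.05. fail to reject H0.

n_eff = 14, pos = 4, neg = 10, p = 0.179565, fail to reject H0.


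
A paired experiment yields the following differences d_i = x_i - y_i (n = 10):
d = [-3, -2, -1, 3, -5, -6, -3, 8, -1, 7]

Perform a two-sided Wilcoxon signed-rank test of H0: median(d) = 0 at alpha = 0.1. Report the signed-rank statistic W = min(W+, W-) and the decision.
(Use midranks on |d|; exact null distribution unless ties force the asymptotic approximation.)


Step 1: Drop any zero differences (none here) and take |d_i|.
|d| = [3, 2, 1, 3, 5, 6, 3, 8, 1, 7]
Step 2: Midrank |d_i| (ties get averaged ranks).
ranks: |3|->5, |2|->3, |1|->1.5, |3|->5, |5|->7, |6|->8, |3|->5, |8|->10, |1|->1.5, |7|->9
Step 3: Attach original signs; sum ranks with positive sign and with negative sign.
W+ = 5 + 10 + 9 = 24
W- = 5 + 3 + 1.5 + 7 + 8 + 5 + 1.5 = 31
(Check: W+ + W- = 55 should equal n(n+1)/2 = 55.)
Step 4: Test statistic W = min(W+, W-) = 24.
Step 5: Ties in |d|, so use the tie-corrected normal approximation.
        E[W] = n(n+1)/4 = 10*11/4 = 27.5.
        Tie groups: |d|=1 (t=2), |d|=3 (t=3); sum(t^3 - t) = 30.
        Var[W] = n(n+1)(2n+1)/24 - sum(t^3-t)/48 = 2310/24 - 30/48 = 95.625.
        z = (W - E[W]) / sqrt(Var[W]) = (24 - 27.5) / 9.7788 = -0.3579.
        Two-sided p = 2*Phi(z) = 0.720405.
Step 6: alpha = 0.1. fail to reject H0.

W+ = 24, W- = 31, W = min = 24, p = 0.720405, fail to reject H0.


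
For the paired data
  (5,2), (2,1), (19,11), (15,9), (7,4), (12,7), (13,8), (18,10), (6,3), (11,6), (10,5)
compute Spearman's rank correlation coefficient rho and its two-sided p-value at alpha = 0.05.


Step 1: Rank x and y separately (midranks; no ties here).
rank(x): 5->2, 2->1, 19->11, 15->9, 7->4, 12->7, 13->8, 18->10, 6->3, 11->6, 10->5
rank(y): 2->2, 1->1, 11->11, 9->9, 4->4, 7->7, 8->8, 10->10, 3->3, 6->6, 5->5
Step 2: d_i = R_x(i) - R_y(i); compute d_i^2.
  (2-2)^2=0, (1-1)^2=0, (11-11)^2=0, (9-9)^2=0, (4-4)^2=0, (7-7)^2=0, (8-8)^2=0, (10-10)^2=0, (3-3)^2=0, (6-6)^2=0, (5-5)^2=0
sum(d^2) = 0.
Step 3: rho = 1 - 6*0 / (11*(11^2 - 1)) = 1 - 0/1320 = 1.000000.
Step 5: Two-sided p-value from the t-distribution with 9 df = 0.000000.
Step 6: alpha = 0.05. reject H0.

rho = 1.0000, p = 0.000000, reject H0 at alpha = 0.05.


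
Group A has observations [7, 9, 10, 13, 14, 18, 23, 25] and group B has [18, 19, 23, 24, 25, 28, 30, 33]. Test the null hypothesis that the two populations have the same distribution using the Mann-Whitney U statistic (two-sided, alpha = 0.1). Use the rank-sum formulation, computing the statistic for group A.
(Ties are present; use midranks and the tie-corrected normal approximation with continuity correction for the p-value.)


Step 1: Combine and sort all 16 observations; assign midranks.
sorted (value, group): (7,X), (9,X), (10,X), (13,X), (14,X), (18,X), (18,Y), (19,Y), (23,X), (23,Y), (24,Y), (25,X), (25,Y), (28,Y), (30,Y), (33,Y)
ranks: 7->1, 9->2, 10->3, 13->4, 14->5, 18->6.5, 18->6.5, 19->8, 23->9.5, 23->9.5, 24->11, 25->12.5, 25->12.5, 28->14, 30->15, 33->16
Step 2: Rank sum for X: R1 = 1 + 2 + 3 + 4 + 5 + 6.5 + 9.5 + 12.5 = 43.5.
Step 3: U_X = R1 - n1(n1+1)/2 = 43.5 - 8*9/2 = 43.5 - 36 = 7.5.
       U_Y = n1*n2 - U_X = 64 - 7.5 = 56.5.
Step 4: Ties are present, so use the tie-corrected normal approximation (with continuity correction) for the p-value.
Step 5: p-value = 0.011534; compare to alpha = 0.1. reject H0.

U_X = 7.5, p = 0.011534, reject H0 at alpha = 0.1.


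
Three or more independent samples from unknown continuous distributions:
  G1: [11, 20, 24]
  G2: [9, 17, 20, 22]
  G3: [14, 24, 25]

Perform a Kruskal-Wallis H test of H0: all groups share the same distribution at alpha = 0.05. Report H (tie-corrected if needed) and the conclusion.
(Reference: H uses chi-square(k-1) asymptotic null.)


Step 1: Combine all N = 10 observations and assign midranks.
sorted (value, group, rank): (9,G2,1), (11,G1,2), (14,G3,3), (17,G2,4), (20,G1,5.5), (20,G2,5.5), (22,G2,7), (24,G1,8.5), (24,G3,8.5), (25,G3,10)
Step 2: Sum ranks within each group.
R_1 = 16 (n_1 = 3)
R_2 = 17.5 (n_2 = 4)
R_3 = 21.5 (n_3 = 3)
Step 3: H = 12/(N(N+1)) * sum(R_i^2/n_i) - 3(N+1)
     = 12/(10*11) * (16^2/3 + 17.5^2/4 + 21.5^2/3) - 3*11
     = 0.109091 * 315.979 - 33
     = 1.470455.
Step 4: Ties present; correction factor C = 1 - 12/(10^3 - 10) = 0.987879. Corrected H = 1.470455 / 0.987879 = 1.488497.
Step 5: Under H0, H ~ chi^2(2); p-value = 0.475091.
Step 6: alpha = 0.05. fail to reject H0.

H = 1.4885, df = 2, p = 0.475091, fail to reject H0.


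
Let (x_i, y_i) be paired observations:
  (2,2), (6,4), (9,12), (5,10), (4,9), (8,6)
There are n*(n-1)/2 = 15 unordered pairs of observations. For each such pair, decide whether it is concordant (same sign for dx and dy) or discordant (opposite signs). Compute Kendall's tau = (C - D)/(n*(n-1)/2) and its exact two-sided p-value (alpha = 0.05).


Step 1: Enumerate the 15 unordered pairs (i,j) with i<j and classify each by sign(x_j-x_i) * sign(y_j-y_i).
  (1,2):dx=+4,dy=+2->C; (1,3):dx=+7,dy=+10->C; (1,4):dx=+3,dy=+8->C; (1,5):dx=+2,dy=+7->C
  (1,6):dx=+6,dy=+4->C; (2,3):dx=+3,dy=+8->C; (2,4):dx=-1,dy=+6->D; (2,5):dx=-2,dy=+5->D
  (2,6):dx=+2,dy=+2->C; (3,4):dx=-4,dy=-2->C; (3,5):dx=-5,dy=-3->C; (3,6):dx=-1,dy=-6->C
  (4,5):dx=-1,dy=-1->C; (4,6):dx=+3,dy=-4->D; (5,6):dx=+4,dy=-3->D
Step 2: C = 11, D = 4, total pairs = 15.
Step 3: tau = (C - D)/(n(n-1)/2) = (11 - 4)/15 = 0.466667.
Step 4: Exact two-sided p-value (enumerate n! = 720 permutations of y under H0): p = 0.272222.
Step 5: alpha = 0.05. fail to reject H0.

tau_b = 0.4667 (C=11, D=4), p = 0.272222, fail to reject H0.


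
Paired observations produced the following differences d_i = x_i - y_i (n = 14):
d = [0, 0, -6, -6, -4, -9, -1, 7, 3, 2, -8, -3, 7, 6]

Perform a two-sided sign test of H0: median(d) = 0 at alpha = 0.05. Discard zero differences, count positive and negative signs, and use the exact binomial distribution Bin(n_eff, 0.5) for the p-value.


Step 1: Discard zero differences. Original n = 14; n_eff = number of nonzero differences = 12.
Nonzero differences (with sign): -6, -6, -4, -9, -1, +7, +3, +2, -8, -3, +7, +6
Step 2: Count signs: positive = 5, negative = 7.
Step 3: Under H0: P(positive) = 0.5, so the number of positives S ~ Bin(12, 0.5).
Step 4: Two-sided exact p-value = sum of Bin(12,0.5) probabilities at or below the observed probability = 0.774414.
Step 5: alpha = 0.05. fail to reject H0.

n_eff = 12, pos = 5, neg = 7, p = 0.774414, fail to reject H0.


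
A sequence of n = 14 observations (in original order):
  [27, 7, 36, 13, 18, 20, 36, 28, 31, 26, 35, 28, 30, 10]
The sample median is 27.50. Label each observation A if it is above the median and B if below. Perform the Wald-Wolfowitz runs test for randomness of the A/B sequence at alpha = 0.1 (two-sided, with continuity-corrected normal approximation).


Step 1: Compute median = 27.50; label A = above, B = below.
Labels in order: BBABBBAAABAAAB  (n_A = 7, n_B = 7)
Step 2: Count runs R = 7.
Step 3: Under H0 (random ordering), E[R] = 2*n_A*n_B/(n_A+n_B) + 1 = 2*7*7/14 + 1 = 8.0000.
        Var[R] = 2*n_A*n_B*(2*n_A*n_B - n_A - n_B) / ((n_A+n_B)^2 * (n_A+n_B-1)) = 8232/2548 = 3.2308.
        SD[R] = 1.7974.
Step 4: Continuity-corrected z = (R + 0.5 - E[R]) / SD[R] = (7 + 0.5 - 8.0000) / 1.7974 = -0.2782.
Step 5: Two-sided p-value via normal approximation = 2*(1 - Phi(|z|)) = 0.780879.
Step 6: alpha = 0.1. fail to reject H0.

R = 7, z = -0.2782, p = 0.780879, fail to reject H0.


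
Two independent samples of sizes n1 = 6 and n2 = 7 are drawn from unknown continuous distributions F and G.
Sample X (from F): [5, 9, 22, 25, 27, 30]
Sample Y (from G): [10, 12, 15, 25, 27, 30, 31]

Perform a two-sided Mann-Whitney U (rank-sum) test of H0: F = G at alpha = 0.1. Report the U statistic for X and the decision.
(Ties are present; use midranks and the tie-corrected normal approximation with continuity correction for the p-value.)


Step 1: Combine and sort all 13 observations; assign midranks.
sorted (value, group): (5,X), (9,X), (10,Y), (12,Y), (15,Y), (22,X), (25,X), (25,Y), (27,X), (27,Y), (30,X), (30,Y), (31,Y)
ranks: 5->1, 9->2, 10->3, 12->4, 15->5, 22->6, 25->7.5, 25->7.5, 27->9.5, 27->9.5, 30->11.5, 30->11.5, 31->13
Step 2: Rank sum for X: R1 = 1 + 2 + 6 + 7.5 + 9.5 + 11.5 = 37.5.
Step 3: U_X = R1 - n1(n1+1)/2 = 37.5 - 6*7/2 = 37.5 - 21 = 16.5.
       U_Y = n1*n2 - U_X = 42 - 16.5 = 25.5.
Step 4: Ties are present, so use the tie-corrected normal approximation (with continuity correction) for the p-value.
Step 5: p-value = 0.566104; compare to alpha = 0.1. fail to reject H0.

U_X = 16.5, p = 0.566104, fail to reject H0 at alpha = 0.1.


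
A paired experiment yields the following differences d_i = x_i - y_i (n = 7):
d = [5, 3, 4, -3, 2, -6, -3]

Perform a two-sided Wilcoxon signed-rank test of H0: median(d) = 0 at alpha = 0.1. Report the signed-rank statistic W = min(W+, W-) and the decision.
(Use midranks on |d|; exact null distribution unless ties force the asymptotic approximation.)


Step 1: Drop any zero differences (none here) and take |d_i|.
|d| = [5, 3, 4, 3, 2, 6, 3]
Step 2: Midrank |d_i| (ties get averaged ranks).
ranks: |5|->6, |3|->3, |4|->5, |3|->3, |2|->1, |6|->7, |3|->3
Step 3: Attach original signs; sum ranks with positive sign and with negative sign.
W+ = 6 + 3 + 5 + 1 = 15
W- = 3 + 7 + 3 = 13
(Check: W+ + W- = 28 should equal n(n+1)/2 = 28.)
Step 4: Test statistic W = min(W+, W-) = 13.
Step 5: Ties in |d|, so use the tie-corrected normal approximation.
        E[W] = n(n+1)/4 = 7*8/4 = 14.
        Tie groups: |d|=3 (t=3); sum(t^3 - t) = 24.
        Var[W] = n(n+1)(2n+1)/24 - sum(t^3-t)/48 = 840/24 - 24/48 = 34.5.
        z = (W - E[W]) / sqrt(Var[W]) = (13 - 14) / 5.8737 = -0.1703.
        Two-sided p = 2*Phi(z) = 0.864813.
Step 6: alpha = 0.1. fail to reject H0.

W+ = 15, W- = 13, W = min = 13, p = 0.864813, fail to reject H0.


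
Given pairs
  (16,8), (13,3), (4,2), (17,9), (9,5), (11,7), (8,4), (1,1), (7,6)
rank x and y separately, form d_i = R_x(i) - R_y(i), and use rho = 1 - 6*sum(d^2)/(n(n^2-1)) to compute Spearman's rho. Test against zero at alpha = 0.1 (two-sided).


Step 1: Rank x and y separately (midranks; no ties here).
rank(x): 16->8, 13->7, 4->2, 17->9, 9->5, 11->6, 8->4, 1->1, 7->3
rank(y): 8->8, 3->3, 2->2, 9->9, 5->5, 7->7, 4->4, 1->1, 6->6
Step 2: d_i = R_x(i) - R_y(i); compute d_i^2.
  (8-8)^2=0, (7-3)^2=16, (2-2)^2=0, (9-9)^2=0, (5-5)^2=0, (6-7)^2=1, (4-4)^2=0, (1-1)^2=0, (3-6)^2=9
sum(d^2) = 26.
Step 3: rho = 1 - 6*26 / (9*(9^2 - 1)) = 1 - 156/720 = 0.783333.
Step 4: Under H0, t = rho * sqrt((n-2)/(1-rho^2)) = 3.3341 ~ t(7).
Step 5: Two-sided p-value from the t-distribution with 7 df = 0.012520.
Step 6: alpha = 0.1. reject H0.

rho = 0.7833, p = 0.012520, reject H0 at alpha = 0.1.


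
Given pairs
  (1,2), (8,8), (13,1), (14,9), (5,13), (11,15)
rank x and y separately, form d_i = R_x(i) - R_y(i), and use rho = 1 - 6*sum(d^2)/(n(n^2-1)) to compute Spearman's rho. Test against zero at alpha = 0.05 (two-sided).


Step 1: Rank x and y separately (midranks; no ties here).
rank(x): 1->1, 8->3, 13->5, 14->6, 5->2, 11->4
rank(y): 2->2, 8->3, 1->1, 9->4, 13->5, 15->6
Step 2: d_i = R_x(i) - R_y(i); compute d_i^2.
  (1-2)^2=1, (3-3)^2=0, (5-1)^2=16, (6-4)^2=4, (2-5)^2=9, (4-6)^2=4
sum(d^2) = 34.
Step 3: rho = 1 - 6*34 / (6*(6^2 - 1)) = 1 - 204/210 = 0.028571.
Step 4: Under H0, t = rho * sqrt((n-2)/(1-rho^2)) = 0.0572 ~ t(4).
Step 5: Two-sided p-value from the t-distribution with 4 df = 0.957155.
Step 6: alpha = 0.05. fail to reject H0.

rho = 0.0286, p = 0.957155, fail to reject H0 at alpha = 0.05.


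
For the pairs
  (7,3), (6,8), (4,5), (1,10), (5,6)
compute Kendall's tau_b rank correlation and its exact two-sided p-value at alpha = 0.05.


Step 1: Enumerate the 10 unordered pairs (i,j) with i<j and classify each by sign(x_j-x_i) * sign(y_j-y_i).
  (1,2):dx=-1,dy=+5->D; (1,3):dx=-3,dy=+2->D; (1,4):dx=-6,dy=+7->D; (1,5):dx=-2,dy=+3->D
  (2,3):dx=-2,dy=-3->C; (2,4):dx=-5,dy=+2->D; (2,5):dx=-1,dy=-2->C; (3,4):dx=-3,dy=+5->D
  (3,5):dx=+1,dy=+1->C; (4,5):dx=+4,dy=-4->D
Step 2: C = 3, D = 7, total pairs = 10.
Step 3: tau = (C - D)/(n(n-1)/2) = (3 - 7)/10 = -0.400000.
Step 4: Exact two-sided p-value (enumerate n! = 120 permutations of y under H0): p = 0.483333.
Step 5: alpha = 0.05. fail to reject H0.

tau_b = -0.4000 (C=3, D=7), p = 0.483333, fail to reject H0.


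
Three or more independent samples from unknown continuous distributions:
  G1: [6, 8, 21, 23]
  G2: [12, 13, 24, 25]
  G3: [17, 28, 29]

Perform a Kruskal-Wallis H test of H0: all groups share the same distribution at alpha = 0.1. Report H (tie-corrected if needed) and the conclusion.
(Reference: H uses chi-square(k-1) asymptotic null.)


Step 1: Combine all N = 11 observations and assign midranks.
sorted (value, group, rank): (6,G1,1), (8,G1,2), (12,G2,3), (13,G2,4), (17,G3,5), (21,G1,6), (23,G1,7), (24,G2,8), (25,G2,9), (28,G3,10), (29,G3,11)
Step 2: Sum ranks within each group.
R_1 = 16 (n_1 = 4)
R_2 = 24 (n_2 = 4)
R_3 = 26 (n_3 = 3)
Step 3: H = 12/(N(N+1)) * sum(R_i^2/n_i) - 3(N+1)
     = 12/(11*12) * (16^2/4 + 24^2/4 + 26^2/3) - 3*12
     = 0.090909 * 433.333 - 36
     = 3.393939.
Step 4: No ties, so H is used without correction.
Step 5: Under H0, H ~ chi^2(2); p-value = 0.183238.
Step 6: alpha = 0.1. fail to reject H0.

H = 3.3939, df = 2, p = 0.183238, fail to reject H0.


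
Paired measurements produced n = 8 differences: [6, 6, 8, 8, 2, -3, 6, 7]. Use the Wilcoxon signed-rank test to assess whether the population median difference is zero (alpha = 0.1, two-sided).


Step 1: Drop any zero differences (none here) and take |d_i|.
|d| = [6, 6, 8, 8, 2, 3, 6, 7]
Step 2: Midrank |d_i| (ties get averaged ranks).
ranks: |6|->4, |6|->4, |8|->7.5, |8|->7.5, |2|->1, |3|->2, |6|->4, |7|->6
Step 3: Attach original signs; sum ranks with positive sign and with negative sign.
W+ = 4 + 4 + 7.5 + 7.5 + 1 + 4 + 6 = 34
W- = 2 = 2
(Check: W+ + W- = 36 should equal n(n+1)/2 = 36.)
Step 4: Test statistic W = min(W+, W-) = 2.
Step 5: Ties in |d|, so use the tie-corrected normal approximation.
        E[W] = n(n+1)/4 = 8*9/4 = 18.
        Tie groups: |d|=6 (t=3), |d|=8 (t=2); sum(t^3 - t) = 30.
        Var[W] = n(n+1)(2n+1)/24 - sum(t^3-t)/48 = 1224/24 - 30/48 = 50.375.
        z = (W - E[W]) / sqrt(Var[W]) = (2 - 18) / 7.0975 = -2.2543.
        Two-sided p = 2*Phi(z) = 0.024177.
Step 6: alpha = 0.1. reject H0.

W+ = 34, W- = 2, W = min = 2, p = 0.024177, reject H0.


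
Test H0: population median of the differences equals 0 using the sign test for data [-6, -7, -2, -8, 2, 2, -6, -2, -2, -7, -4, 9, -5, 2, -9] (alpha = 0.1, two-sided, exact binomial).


Step 1: Discard zero differences. Original n = 15; n_eff = number of nonzero differences = 15.
Nonzero differences (with sign): -6, -7, -2, -8, +2, +2, -6, -2, -2, -7, -4, +9, -5, +2, -9
Step 2: Count signs: positive = 4, negative = 11.
Step 3: Under H0: P(positive) = 0.5, so the number of positives S ~ Bin(15, 0.5).
Step 4: Two-sided exact p-value = sum of Bin(15,0.5) probabilities at or below the observed probability = 0.118469.
Step 5: alpha = 0.1. fail to reject H0.

n_eff = 15, pos = 4, neg = 11, p = 0.118469, fail to reject H0.


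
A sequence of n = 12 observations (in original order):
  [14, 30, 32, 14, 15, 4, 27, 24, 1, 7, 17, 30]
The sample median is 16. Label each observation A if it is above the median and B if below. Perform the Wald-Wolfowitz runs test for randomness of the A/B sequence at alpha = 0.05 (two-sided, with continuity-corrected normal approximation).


Step 1: Compute median = 16; label A = above, B = below.
Labels in order: BAABBBAABBAA  (n_A = 6, n_B = 6)
Step 2: Count runs R = 6.
Step 3: Under H0 (random ordering), E[R] = 2*n_A*n_B/(n_A+n_B) + 1 = 2*6*6/12 + 1 = 7.0000.
        Var[R] = 2*n_A*n_B*(2*n_A*n_B - n_A - n_B) / ((n_A+n_B)^2 * (n_A+n_B-1)) = 4320/1584 = 2.7273.
        SD[R] = 1.6514.
Step 4: Continuity-corrected z = (R + 0.5 - E[R]) / SD[R] = (6 + 0.5 - 7.0000) / 1.6514 = -0.3028.
Step 5: Two-sided p-value via normal approximation = 2*(1 - Phi(|z|)) = 0.762069.
Step 6: alpha = 0.05. fail to reject H0.

R = 6, z = -0.3028, p = 0.762069, fail to reject H0.


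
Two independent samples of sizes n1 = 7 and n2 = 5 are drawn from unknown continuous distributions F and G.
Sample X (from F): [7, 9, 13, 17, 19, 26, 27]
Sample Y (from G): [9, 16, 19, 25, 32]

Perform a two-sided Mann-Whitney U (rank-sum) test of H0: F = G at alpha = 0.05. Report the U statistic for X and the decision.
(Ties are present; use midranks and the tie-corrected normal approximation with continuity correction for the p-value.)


Step 1: Combine and sort all 12 observations; assign midranks.
sorted (value, group): (7,X), (9,X), (9,Y), (13,X), (16,Y), (17,X), (19,X), (19,Y), (25,Y), (26,X), (27,X), (32,Y)
ranks: 7->1, 9->2.5, 9->2.5, 13->4, 16->5, 17->6, 19->7.5, 19->7.5, 25->9, 26->10, 27->11, 32->12
Step 2: Rank sum for X: R1 = 1 + 2.5 + 4 + 6 + 7.5 + 10 + 11 = 42.
Step 3: U_X = R1 - n1(n1+1)/2 = 42 - 7*8/2 = 42 - 28 = 14.
       U_Y = n1*n2 - U_X = 35 - 14 = 21.
Step 4: Ties are present, so use the tie-corrected normal approximation (with continuity correction) for the p-value.
Step 5: p-value = 0.624905; compare to alpha = 0.05. fail to reject H0.

U_X = 14, p = 0.624905, fail to reject H0 at alpha = 0.05.


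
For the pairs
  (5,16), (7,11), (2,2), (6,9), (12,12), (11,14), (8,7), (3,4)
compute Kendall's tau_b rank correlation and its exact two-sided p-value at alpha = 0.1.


Step 1: Enumerate the 28 unordered pairs (i,j) with i<j and classify each by sign(x_j-x_i) * sign(y_j-y_i).
  (1,2):dx=+2,dy=-5->D; (1,3):dx=-3,dy=-14->C; (1,4):dx=+1,dy=-7->D; (1,5):dx=+7,dy=-4->D
  (1,6):dx=+6,dy=-2->D; (1,7):dx=+3,dy=-9->D; (1,8):dx=-2,dy=-12->C; (2,3):dx=-5,dy=-9->C
  (2,4):dx=-1,dy=-2->C; (2,5):dx=+5,dy=+1->C; (2,6):dx=+4,dy=+3->C; (2,7):dx=+1,dy=-4->D
  (2,8):dx=-4,dy=-7->C; (3,4):dx=+4,dy=+7->C; (3,5):dx=+10,dy=+10->C; (3,6):dx=+9,dy=+12->C
  (3,7):dx=+6,dy=+5->C; (3,8):dx=+1,dy=+2->C; (4,5):dx=+6,dy=+3->C; (4,6):dx=+5,dy=+5->C
  (4,7):dx=+2,dy=-2->D; (4,8):dx=-3,dy=-5->C; (5,6):dx=-1,dy=+2->D; (5,7):dx=-4,dy=-5->C
  (5,8):dx=-9,dy=-8->C; (6,7):dx=-3,dy=-7->C; (6,8):dx=-8,dy=-10->C; (7,8):dx=-5,dy=-3->C
Step 2: C = 20, D = 8, total pairs = 28.
Step 3: tau = (C - D)/(n(n-1)/2) = (20 - 8)/28 = 0.428571.
Step 4: Exact two-sided p-value (enumerate n! = 40320 permutations of y under H0): p = 0.178869.
Step 5: alpha = 0.1. fail to reject H0.

tau_b = 0.4286 (C=20, D=8), p = 0.178869, fail to reject H0.


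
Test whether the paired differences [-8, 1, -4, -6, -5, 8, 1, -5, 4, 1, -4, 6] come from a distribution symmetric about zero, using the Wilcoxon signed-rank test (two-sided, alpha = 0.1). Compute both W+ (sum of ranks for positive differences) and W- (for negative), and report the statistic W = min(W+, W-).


Step 1: Drop any zero differences (none here) and take |d_i|.
|d| = [8, 1, 4, 6, 5, 8, 1, 5, 4, 1, 4, 6]
Step 2: Midrank |d_i| (ties get averaged ranks).
ranks: |8|->11.5, |1|->2, |4|->5, |6|->9.5, |5|->7.5, |8|->11.5, |1|->2, |5|->7.5, |4|->5, |1|->2, |4|->5, |6|->9.5
Step 3: Attach original signs; sum ranks with positive sign and with negative sign.
W+ = 2 + 11.5 + 2 + 5 + 2 + 9.5 = 32
W- = 11.5 + 5 + 9.5 + 7.5 + 7.5 + 5 = 46
(Check: W+ + W- = 78 should equal n(n+1)/2 = 78.)
Step 4: Test statistic W = min(W+, W-) = 32.
Step 5: Ties in |d|, so use the tie-corrected normal approximation.
        E[W] = n(n+1)/4 = 12*13/4 = 39.
        Tie groups: |d|=1 (t=3), |d|=4 (t=3), |d|=5 (t=2), |d|=6 (t=2), |d|=8 (t=2); sum(t^3 - t) = 66.
        Var[W] = n(n+1)(2n+1)/24 - sum(t^3-t)/48 = 3900/24 - 66/48 = 161.125.
        z = (W - E[W]) / sqrt(Var[W]) = (32 - 39) / 12.6935 = -0.5515.
        Two-sided p = 2*Phi(z) = 0.581316.
Step 6: alpha = 0.1. fail to reject H0.

W+ = 32, W- = 46, W = min = 32, p = 0.581316, fail to reject H0.


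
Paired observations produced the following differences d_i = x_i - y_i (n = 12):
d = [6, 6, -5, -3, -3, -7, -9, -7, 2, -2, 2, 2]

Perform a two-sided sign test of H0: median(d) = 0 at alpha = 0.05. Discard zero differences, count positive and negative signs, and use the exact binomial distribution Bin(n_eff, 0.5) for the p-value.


Step 1: Discard zero differences. Original n = 12; n_eff = number of nonzero differences = 12.
Nonzero differences (with sign): +6, +6, -5, -3, -3, -7, -9, -7, +2, -2, +2, +2
Step 2: Count signs: positive = 5, negative = 7.
Step 3: Under H0: P(positive) = 0.5, so the number of positives S ~ Bin(12, 0.5).
Step 4: Two-sided exact p-value = sum of Bin(12,0.5) probabilities at or below the observed probability = 0.774414.
Step 5: alpha = 0.05. fail to reject H0.

n_eff = 12, pos = 5, neg = 7, p = 0.774414, fail to reject H0.


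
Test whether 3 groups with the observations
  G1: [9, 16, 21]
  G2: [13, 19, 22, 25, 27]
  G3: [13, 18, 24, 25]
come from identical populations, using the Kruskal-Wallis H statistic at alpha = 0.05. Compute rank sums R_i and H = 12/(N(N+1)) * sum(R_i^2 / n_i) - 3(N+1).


Step 1: Combine all N = 12 observations and assign midranks.
sorted (value, group, rank): (9,G1,1), (13,G2,2.5), (13,G3,2.5), (16,G1,4), (18,G3,5), (19,G2,6), (21,G1,7), (22,G2,8), (24,G3,9), (25,G2,10.5), (25,G3,10.5), (27,G2,12)
Step 2: Sum ranks within each group.
R_1 = 12 (n_1 = 3)
R_2 = 39 (n_2 = 5)
R_3 = 27 (n_3 = 4)
Step 3: H = 12/(N(N+1)) * sum(R_i^2/n_i) - 3(N+1)
     = 12/(12*13) * (12^2/3 + 39^2/5 + 27^2/4) - 3*13
     = 0.076923 * 534.45 - 39
     = 2.111538.
Step 4: Ties present; correction factor C = 1 - 12/(12^3 - 12) = 0.993007. Corrected H = 2.111538 / 0.993007 = 2.126408.
Step 5: Under H0, H ~ chi^2(2); p-value = 0.345347.
Step 6: alpha = 0.05. fail to reject H0.

H = 2.1264, df = 2, p = 0.345347, fail to reject H0.


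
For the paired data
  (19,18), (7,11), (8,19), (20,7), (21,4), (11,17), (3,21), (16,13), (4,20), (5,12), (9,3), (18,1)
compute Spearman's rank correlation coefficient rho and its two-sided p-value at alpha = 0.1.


Step 1: Rank x and y separately (midranks; no ties here).
rank(x): 19->10, 7->4, 8->5, 20->11, 21->12, 11->7, 3->1, 16->8, 4->2, 5->3, 9->6, 18->9
rank(y): 18->9, 11->5, 19->10, 7->4, 4->3, 17->8, 21->12, 13->7, 20->11, 12->6, 3->2, 1->1
Step 2: d_i = R_x(i) - R_y(i); compute d_i^2.
  (10-9)^2=1, (4-5)^2=1, (5-10)^2=25, (11-4)^2=49, (12-3)^2=81, (7-8)^2=1, (1-12)^2=121, (8-7)^2=1, (2-11)^2=81, (3-6)^2=9, (6-2)^2=16, (9-1)^2=64
sum(d^2) = 450.
Step 3: rho = 1 - 6*450 / (12*(12^2 - 1)) = 1 - 2700/1716 = -0.573427.
Step 4: Under H0, t = rho * sqrt((n-2)/(1-rho^2)) = -2.2134 ~ t(10).
Step 5: Two-sided p-value from the t-distribution with 10 df = 0.051266.
Step 6: alpha = 0.1. reject H0.

rho = -0.5734, p = 0.051266, reject H0 at alpha = 0.1.
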